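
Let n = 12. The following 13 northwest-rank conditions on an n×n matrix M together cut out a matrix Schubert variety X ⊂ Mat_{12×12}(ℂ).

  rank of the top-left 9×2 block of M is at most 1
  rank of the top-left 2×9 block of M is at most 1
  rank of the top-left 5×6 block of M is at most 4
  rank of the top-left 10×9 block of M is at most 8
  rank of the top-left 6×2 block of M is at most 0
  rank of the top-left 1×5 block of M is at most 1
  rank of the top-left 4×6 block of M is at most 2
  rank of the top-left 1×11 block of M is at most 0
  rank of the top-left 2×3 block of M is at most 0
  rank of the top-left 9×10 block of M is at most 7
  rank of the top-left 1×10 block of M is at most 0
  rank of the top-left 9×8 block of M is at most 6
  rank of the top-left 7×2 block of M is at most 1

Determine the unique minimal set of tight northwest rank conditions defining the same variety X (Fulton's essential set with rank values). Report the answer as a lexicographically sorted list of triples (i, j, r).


Reconstructing r_w from the 13 given conditions:

  R[1]: 0 0 0 0 0 0 0 0 0 0 0 1
  R[2]: 0 0 0 1 1 1 1 1 1 1 1 2
  R[3]: 0 0 1 2 2 2 2 2 2 2 2 3
  R[4]: 0 0 1 2 2 2 3 3 3 3 3 4
  R[5]: 0 0 1 2 3 3 4 4 4 4 4 5
  R[6]: 0 0 1 2 3 4 5 5 5 5 5 6
  R[7]: 1 1 2 3 4 5 6 6 6 6 6 7
  R[8]: 1 1 2 3 4 5 6 6 7 7 7 8
  R[9]: 1 1 2 3 4 5 6 6 7 7 8 9
  R[10]: 1 2 3 4 5 6 7 7 8 8 9 10
  R[11]: 1 2 3 4 5 6 7 8 9 9 10 11
  R[12]: 1 2 3 4 5 6 7 8 9 10 11 12

second differences of R give the permutation w = (12, 4, 3, 7, 5, 6, 1, 9, 11, 2, 8, 10).

7 SE-corners of the 29-cell Rothe diagram give Ess(w):

[(1, 11, 0), (2, 3, 0), (4, 6, 2), (6, 2, 0), (9, 2, 1), (9, 8, 6), (9, 10, 7)]


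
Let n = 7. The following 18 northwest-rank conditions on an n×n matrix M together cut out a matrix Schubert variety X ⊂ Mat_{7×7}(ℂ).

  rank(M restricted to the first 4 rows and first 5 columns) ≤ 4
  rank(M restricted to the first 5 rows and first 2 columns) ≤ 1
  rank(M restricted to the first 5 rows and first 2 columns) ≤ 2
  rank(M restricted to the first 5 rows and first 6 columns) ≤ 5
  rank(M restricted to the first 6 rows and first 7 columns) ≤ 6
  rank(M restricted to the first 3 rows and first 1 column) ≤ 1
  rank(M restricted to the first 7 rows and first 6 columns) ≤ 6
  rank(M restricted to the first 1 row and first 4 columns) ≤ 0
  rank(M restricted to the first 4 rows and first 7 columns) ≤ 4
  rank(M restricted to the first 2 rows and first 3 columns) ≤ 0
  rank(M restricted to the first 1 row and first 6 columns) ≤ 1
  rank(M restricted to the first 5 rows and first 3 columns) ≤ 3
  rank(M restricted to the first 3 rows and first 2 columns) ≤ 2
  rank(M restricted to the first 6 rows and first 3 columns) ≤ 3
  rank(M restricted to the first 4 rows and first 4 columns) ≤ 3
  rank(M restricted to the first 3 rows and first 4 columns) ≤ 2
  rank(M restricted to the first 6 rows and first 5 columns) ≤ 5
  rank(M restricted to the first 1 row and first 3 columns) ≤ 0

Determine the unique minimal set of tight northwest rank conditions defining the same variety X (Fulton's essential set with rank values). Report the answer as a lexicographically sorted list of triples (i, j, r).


Rank table r_w(7×7) implied by the 18 constraints:

  row 1: 0  0  0  0  1  1  1
  row 2: 0  0  0  1  2  2  2
  row 3: 1  1  1  2  3  3  3
  row 4: 1  1  2  3  4  4  4
  row 5: 1  1  2  3  4  5  5
  row 6: 1  2  3  4  5  6  6
  row 7: 1  2  3  4  5  6  7

so w = (5, 4, 1, 3, 6, 2, 7).

3 SE-corners of the 9-cell Rothe diagram give Ess(w):

[(1, 4, 0), (2, 3, 0), (5, 2, 1)]


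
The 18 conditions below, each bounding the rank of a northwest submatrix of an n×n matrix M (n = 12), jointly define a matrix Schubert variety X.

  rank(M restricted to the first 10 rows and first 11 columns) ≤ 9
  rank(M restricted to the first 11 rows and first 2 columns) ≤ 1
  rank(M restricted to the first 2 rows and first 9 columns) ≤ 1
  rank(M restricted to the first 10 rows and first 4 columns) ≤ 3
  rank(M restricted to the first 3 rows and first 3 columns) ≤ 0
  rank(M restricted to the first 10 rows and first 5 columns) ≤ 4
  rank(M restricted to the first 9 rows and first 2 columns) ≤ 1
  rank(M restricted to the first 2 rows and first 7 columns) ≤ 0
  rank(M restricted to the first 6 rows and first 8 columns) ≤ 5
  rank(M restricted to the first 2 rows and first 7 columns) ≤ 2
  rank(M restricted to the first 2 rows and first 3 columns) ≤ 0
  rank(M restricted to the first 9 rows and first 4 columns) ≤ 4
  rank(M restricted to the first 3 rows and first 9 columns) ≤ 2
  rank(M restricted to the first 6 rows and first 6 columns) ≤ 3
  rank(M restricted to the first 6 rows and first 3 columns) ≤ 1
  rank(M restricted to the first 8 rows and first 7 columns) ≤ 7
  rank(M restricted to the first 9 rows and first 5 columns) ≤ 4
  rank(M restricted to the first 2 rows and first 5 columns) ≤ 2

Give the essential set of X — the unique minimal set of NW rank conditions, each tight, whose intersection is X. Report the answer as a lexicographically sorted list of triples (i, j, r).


Propagating the 18 rank bounds to every northwest block:

  row 1: 0 0 0 0 0 0 0 1 1 1 1 1
  row 2: 0 0 0 0 0 0 0 1 1 2 2 2
  row 3: 0 0 0 1 1 1 1 2 2 3 3 3
  row 4: 1 1 1 2 2 2 2 3 3 4 4 4
  row 5: 1 1 1 2 3 3 3 4 4 5 5 5
  row 6: 1 1 1 2 3 3 4 5 5 6 6 6
  row 7: 1 1 2 3 4 4 5 6 6 7 7 7
  row 8: 1 1 2 3 4 5 6 7 7 8 8 8
  row 9: 1 1 2 3 4 5 6 7 8 9 9 9
  row 10: 1 1 2 3 4 5 6 7 8 9 9 10
  row 11: 1 1 2 3 4 5 6 7 8 9 10 11
  row 12: 1 2 3 4 5 6 7 8 9 10 11 12

hence w(1..12) = (8, 10, 4, 1, 5, 7, 3, 6, 9, 12, 11, 2).

Fulton essential set (7 of the 29 Rothe cells):

[(2, 7, 0), (2, 9, 1), (3, 3, 0), (6, 3, 1), (6, 6, 3), (10, 11, 9), (11, 2, 1)]


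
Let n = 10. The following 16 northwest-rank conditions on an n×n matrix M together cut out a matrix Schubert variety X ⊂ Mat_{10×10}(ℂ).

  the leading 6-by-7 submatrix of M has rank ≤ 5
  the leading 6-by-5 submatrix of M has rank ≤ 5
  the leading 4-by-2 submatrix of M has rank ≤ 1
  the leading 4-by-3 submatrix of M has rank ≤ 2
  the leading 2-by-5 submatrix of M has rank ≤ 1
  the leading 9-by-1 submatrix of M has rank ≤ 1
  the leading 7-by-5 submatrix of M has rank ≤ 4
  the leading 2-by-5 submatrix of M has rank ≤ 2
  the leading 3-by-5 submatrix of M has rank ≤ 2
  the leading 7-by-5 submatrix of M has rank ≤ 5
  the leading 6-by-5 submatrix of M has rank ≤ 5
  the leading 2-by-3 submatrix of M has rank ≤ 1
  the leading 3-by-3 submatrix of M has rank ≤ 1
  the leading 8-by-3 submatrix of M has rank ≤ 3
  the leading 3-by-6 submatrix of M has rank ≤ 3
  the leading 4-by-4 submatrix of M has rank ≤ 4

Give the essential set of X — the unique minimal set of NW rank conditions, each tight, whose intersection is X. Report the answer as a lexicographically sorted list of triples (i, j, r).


Propagating the 16 rank bounds to every northwest block:

  i=1: 1 1 1 1 1 1 1 1 1 1
  i=2: 1 1 1 1 1 2 2 2 2 2
  i=3: 1 1 1 2 2 3 3 3 3 3
  i=4: 1 1 2 3 3 4 4 4 4 4
  i=5: 1 2 3 4 4 5 5 5 5 5
  i=6: 1 2 3 4 4 5 5 6 6 6
  i=7: 1 2 3 4 4 5 6 7 7 7
  i=8: 1 2 3 4 5 6 7 8 8 8
  i=9: 1 2 3 4 5 6 7 8 9 9
  i=10: 1 2 3 4 5 6 7 8 9 10

hence w(1..10) = (1, 6, 4, 3, 2, 8, 7, 5, 9, 10).

ℓ(w)=10; the 5 essential cells (i,j,r):

[(2, 5, 1), (3, 3, 1), (4, 2, 1), (6, 7, 5), (7, 5, 4)]


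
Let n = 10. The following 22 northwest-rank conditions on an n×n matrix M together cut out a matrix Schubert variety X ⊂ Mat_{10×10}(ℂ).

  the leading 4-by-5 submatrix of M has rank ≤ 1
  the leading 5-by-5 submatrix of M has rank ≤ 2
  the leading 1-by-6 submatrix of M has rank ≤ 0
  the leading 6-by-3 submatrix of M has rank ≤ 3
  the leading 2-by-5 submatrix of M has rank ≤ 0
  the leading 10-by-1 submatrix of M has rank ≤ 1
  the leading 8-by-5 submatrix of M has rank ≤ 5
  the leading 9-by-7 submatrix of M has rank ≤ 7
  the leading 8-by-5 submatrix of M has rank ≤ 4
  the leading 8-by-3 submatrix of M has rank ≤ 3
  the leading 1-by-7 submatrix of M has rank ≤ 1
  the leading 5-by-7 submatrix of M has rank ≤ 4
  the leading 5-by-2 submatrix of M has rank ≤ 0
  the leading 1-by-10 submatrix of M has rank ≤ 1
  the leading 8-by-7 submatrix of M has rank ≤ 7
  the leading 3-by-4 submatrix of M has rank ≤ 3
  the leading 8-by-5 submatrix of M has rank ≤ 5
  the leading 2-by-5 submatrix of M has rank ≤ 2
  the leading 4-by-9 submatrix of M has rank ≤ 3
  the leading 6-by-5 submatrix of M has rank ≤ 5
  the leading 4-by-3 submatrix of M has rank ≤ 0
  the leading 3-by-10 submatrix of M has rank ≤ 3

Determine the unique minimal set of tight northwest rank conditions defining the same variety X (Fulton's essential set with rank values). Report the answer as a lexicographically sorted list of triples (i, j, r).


The tightest implied rank at each (i,j), from the 22 conditions:

  0 0 0 0 0 0 1 1 1 1
  0 0 0 0 0 1 2 2 2 2
  0 0 0 1 1 2 3 3 3 3
  0 0 0 1 1 2 3 3 3 4
  0 0 1 2 2 3 4 4 4 5
  1 1 2 3 3 4 5 5 5 6
  1 2 3 4 4 5 6 6 6 7
  1 2 3 4 4 5 6 7 7 8
  1 2 3 4 5 6 7 8 8 9
  1 2 3 4 5 6 7 8 9 10

giving w = (7, 6, 4, 10, 3, 1, 2, 8, 5, 9) via Δ²R.

D(w) has 23 cells with 7 SE-corners; essential set:

[(1, 6, 0), (2, 5, 0), (4, 3, 0), (4, 5, 1), (4, 9, 3), (5, 2, 0), (8, 5, 4)]


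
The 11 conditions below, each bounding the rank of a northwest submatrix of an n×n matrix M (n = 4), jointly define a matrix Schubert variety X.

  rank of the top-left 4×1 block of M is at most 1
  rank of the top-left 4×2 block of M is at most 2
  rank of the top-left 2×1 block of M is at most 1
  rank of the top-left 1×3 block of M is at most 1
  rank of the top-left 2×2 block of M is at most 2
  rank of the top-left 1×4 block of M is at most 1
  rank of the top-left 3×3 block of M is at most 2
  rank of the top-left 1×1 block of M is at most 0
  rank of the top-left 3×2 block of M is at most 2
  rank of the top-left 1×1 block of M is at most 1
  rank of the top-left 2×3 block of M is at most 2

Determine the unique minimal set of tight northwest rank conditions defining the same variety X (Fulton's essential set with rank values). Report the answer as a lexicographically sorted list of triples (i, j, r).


Computing R[i][j] = min implied NW-rank bound (n=4, 11 conditions):

  R[1]: 0 1 1 1
  R[2]: 1 2 2 2
  R[3]: 1 2 2 3
  R[4]: 1 2 3 4

giving w = (2, 1, 4, 3) via Δ²R.

Fulton essential set (2 of the 2 Rothe cells):

[(1, 1, 0), (3, 3, 2)]


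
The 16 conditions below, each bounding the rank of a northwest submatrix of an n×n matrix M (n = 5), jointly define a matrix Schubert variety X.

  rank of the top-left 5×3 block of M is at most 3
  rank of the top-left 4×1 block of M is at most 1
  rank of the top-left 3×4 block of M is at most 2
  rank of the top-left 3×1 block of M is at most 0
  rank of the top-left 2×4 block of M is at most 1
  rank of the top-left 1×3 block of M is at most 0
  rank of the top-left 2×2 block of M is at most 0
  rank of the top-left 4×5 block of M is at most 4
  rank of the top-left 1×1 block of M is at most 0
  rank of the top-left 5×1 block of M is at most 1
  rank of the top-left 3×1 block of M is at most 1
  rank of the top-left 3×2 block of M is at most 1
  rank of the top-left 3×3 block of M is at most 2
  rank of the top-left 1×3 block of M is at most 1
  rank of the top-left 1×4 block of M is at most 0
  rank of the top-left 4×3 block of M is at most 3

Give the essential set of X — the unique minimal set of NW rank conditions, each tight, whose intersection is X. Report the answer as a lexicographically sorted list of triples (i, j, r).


Reconstructing r_w from the 16 given conditions:

  0  0  0  0  1
  0  0  1  1  2
  0  1  2  2  3
  1  2  3  3  4
  1  2  3  4  5

so w = (5, 3, 2, 1, 4).

3 SE-corners of the 7-cell Rothe diagram give Ess(w):

[(1, 4, 0), (2, 2, 0), (3, 1, 0)]


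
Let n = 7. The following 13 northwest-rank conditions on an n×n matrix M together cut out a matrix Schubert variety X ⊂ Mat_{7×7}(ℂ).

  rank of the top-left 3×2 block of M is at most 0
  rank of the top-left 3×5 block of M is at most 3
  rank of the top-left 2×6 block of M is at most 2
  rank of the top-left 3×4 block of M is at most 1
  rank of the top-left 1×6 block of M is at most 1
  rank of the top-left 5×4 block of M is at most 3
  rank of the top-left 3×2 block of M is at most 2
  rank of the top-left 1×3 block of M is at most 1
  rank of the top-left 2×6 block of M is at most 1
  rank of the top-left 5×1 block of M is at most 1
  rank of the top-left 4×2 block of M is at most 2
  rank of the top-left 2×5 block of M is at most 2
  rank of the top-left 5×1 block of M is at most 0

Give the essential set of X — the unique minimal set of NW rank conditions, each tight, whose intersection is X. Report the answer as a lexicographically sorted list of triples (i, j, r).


Propagating the 13 rank bounds to every northwest block:

  0 0 1 1 1 1 1
  0 0 1 1 1 1 2
  0 0 1 1 2 2 3
  0 1 2 2 3 3 4
  0 1 2 3 4 4 5
  1 2 3 4 5 5 6
  1 2 3 4 5 6 7

hence w(1..7) = (3, 7, 5, 2, 4, 1, 6).

|D(w)|=12, |Ess(w)|=4:

[(2, 6, 1), (3, 2, 0), (3, 4, 1), (5, 1, 0)]


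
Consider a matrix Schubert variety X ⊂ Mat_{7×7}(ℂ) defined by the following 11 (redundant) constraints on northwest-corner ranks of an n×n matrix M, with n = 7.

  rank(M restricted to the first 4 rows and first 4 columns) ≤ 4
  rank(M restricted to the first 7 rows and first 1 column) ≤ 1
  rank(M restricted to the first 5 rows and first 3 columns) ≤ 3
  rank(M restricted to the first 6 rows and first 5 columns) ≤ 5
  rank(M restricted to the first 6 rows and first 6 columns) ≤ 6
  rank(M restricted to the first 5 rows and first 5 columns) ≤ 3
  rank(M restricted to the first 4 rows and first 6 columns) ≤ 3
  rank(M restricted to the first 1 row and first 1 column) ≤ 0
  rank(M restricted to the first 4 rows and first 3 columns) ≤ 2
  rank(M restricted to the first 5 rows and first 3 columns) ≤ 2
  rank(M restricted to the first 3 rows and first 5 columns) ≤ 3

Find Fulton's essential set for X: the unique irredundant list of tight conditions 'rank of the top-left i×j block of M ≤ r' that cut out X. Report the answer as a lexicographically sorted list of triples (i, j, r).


The tightest implied rank at each (i,j), from the 11 conditions:

  R[1]: 0 | 1 | 1 | 1 | 1 | 1 | 1
  R[2]: 1 | 2 | 2 | 2 | 2 | 2 | 2
  R[3]: 1 | 2 | 2 | 3 | 3 | 3 | 3
  R[4]: 1 | 2 | 2 | 3 | 3 | 3 | 4
  R[5]: 1 | 2 | 2 | 3 | 3 | 4 | 5
  R[6]: 1 | 2 | 3 | 4 | 4 | 5 | 6
  R[7]: 1 | 2 | 3 | 4 | 5 | 6 | 7

the unique w with this rank table is (2, 1, 4, 7, 6, 3, 5).

4 SE-corners of the 7-cell Rothe diagram give Ess(w):

[(1, 1, 0), (4, 6, 3), (5, 3, 2), (5, 5, 3)]


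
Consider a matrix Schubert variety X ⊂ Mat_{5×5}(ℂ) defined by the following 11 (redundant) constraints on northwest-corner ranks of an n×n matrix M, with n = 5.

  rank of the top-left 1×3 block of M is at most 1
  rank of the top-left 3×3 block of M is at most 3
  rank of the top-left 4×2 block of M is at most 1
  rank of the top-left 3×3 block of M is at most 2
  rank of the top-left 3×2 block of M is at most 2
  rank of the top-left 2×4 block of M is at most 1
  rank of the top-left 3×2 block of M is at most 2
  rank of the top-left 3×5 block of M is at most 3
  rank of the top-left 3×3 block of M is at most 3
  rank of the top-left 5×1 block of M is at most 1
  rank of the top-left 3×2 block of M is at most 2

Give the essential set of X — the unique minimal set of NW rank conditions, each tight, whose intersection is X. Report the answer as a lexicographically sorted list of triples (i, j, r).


Recovering R(i,j) via the rank-extension bound from the 11 conditions:

  i=1: 1 1 1 1 1
  i=2: 1 1 1 1 2
  i=3: 1 1 2 2 3
  i=4: 1 1 2 3 4
  i=5: 1 2 3 4 5

so w = (1, 5, 3, 4, 2).

|D(w)|=5, |Ess(w)|=2:

[(2, 4, 1), (4, 2, 1)]


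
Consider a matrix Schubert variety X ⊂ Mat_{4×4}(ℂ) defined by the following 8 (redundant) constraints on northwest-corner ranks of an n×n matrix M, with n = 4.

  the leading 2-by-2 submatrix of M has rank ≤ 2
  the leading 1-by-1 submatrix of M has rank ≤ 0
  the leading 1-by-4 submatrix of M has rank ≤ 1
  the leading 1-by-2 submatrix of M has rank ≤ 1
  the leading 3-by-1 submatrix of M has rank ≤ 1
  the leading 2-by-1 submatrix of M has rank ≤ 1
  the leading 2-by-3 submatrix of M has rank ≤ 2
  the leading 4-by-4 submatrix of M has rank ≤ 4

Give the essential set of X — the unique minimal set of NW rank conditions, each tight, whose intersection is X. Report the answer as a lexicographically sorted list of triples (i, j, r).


Computing R[i][j] = min implied NW-rank bound (n=4, 8 conditions):

  0  1  1  1
  1  2  2  2
  1  2  3  3
  1  2  3  4

giving w = (2, 1, 3, 4) via Δ²R.

ℓ(w)=1; the 1 essential cell (i,j,r):

[(1, 1, 0)]


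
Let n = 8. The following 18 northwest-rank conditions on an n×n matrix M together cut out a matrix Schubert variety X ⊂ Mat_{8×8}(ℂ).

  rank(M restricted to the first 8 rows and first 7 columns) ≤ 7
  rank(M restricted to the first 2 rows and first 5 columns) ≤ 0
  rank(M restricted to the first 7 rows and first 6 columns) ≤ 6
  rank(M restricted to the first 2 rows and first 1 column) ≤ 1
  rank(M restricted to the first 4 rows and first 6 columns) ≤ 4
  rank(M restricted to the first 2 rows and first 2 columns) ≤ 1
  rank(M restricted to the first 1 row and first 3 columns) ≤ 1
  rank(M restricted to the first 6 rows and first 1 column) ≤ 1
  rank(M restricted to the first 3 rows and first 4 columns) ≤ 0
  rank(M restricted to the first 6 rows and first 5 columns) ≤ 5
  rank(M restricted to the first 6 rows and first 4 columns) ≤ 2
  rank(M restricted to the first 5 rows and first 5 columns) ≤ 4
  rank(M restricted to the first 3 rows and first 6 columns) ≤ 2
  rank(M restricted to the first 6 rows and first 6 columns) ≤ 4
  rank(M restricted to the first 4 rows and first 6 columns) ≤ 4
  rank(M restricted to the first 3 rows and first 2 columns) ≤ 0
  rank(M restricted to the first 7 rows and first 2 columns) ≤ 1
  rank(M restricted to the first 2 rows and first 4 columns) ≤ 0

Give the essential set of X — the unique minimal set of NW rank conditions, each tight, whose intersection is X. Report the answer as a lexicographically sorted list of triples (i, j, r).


Propagating the 18 rank bounds to every northwest block:

  i=1: 0 | 0 | 0 | 0 | 0 | 1 | 1 | 1
  i=2: 0 | 0 | 0 | 0 | 0 | 1 | 2 | 2
  i=3: 0 | 0 | 0 | 0 | 1 | 2 | 3 | 3
  i=4: 1 | 1 | 1 | 1 | 2 | 3 | 4 | 4
  i=5: 1 | 1 | 2 | 2 | 3 | 4 | 5 | 5
  i=6: 1 | 1 | 2 | 2 | 3 | 4 | 5 | 6
  i=7: 1 | 1 | 2 | 3 | 4 | 5 | 6 | 7
  i=8: 1 | 2 | 3 | 4 | 5 | 6 | 7 | 8

giving w = (6, 7, 5, 1, 3, 8, 4, 2) via Δ²R.

ℓ(w)=18; the 4 essential cells (i,j,r):

[(2, 5, 0), (3, 4, 0), (6, 4, 2), (7, 2, 1)]


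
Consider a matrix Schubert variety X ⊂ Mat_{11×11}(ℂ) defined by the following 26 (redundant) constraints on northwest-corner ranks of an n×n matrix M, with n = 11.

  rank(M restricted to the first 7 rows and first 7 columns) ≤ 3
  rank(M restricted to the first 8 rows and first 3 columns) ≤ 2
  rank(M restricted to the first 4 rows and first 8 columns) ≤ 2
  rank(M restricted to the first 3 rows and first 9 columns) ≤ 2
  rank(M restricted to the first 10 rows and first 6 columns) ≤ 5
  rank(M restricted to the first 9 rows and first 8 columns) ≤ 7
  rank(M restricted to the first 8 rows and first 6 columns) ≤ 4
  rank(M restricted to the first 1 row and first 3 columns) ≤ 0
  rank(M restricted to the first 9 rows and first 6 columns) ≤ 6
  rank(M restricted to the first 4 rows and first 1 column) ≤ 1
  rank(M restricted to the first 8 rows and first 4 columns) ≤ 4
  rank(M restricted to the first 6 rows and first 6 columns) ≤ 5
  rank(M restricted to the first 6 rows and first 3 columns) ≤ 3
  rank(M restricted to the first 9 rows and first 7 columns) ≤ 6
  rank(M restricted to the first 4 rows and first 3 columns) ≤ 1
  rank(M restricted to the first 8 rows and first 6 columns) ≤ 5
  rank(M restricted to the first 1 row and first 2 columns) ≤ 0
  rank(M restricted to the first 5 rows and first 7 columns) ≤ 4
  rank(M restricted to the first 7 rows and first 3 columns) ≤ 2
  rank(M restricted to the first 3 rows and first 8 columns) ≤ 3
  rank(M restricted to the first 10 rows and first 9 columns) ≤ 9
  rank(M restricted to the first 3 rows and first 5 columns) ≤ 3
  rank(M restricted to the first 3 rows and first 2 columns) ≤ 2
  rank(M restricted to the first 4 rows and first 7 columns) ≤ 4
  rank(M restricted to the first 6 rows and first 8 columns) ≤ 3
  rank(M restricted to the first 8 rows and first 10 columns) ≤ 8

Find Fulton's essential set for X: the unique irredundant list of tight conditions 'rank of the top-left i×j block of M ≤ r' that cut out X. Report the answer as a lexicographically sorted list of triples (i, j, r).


The tightest implied rank at each (i,j), from the 26 conditions:

  i=1: 0  0  0  1  1  1  1  1  1  1  1
  i=2: 1  1  1  2  2  2  2  2  2  2  2
  i=3: 1  1  1  2  2  2  2  2  2  3  3
  i=4: 1  1  1  2  2  2  2  2  3  4  4
  i=5: 1  2  2  3  3  3  3  3  4  5  5
  i=6: 1  2  2  3  3  3  3  3  4  5  6
  i=7: 1  2  2  3  3  3  3  4  5  6  7
  i=8: 1  2  2  3  4  4  4  5  6  7  8
  i=9: 1  2  3  4  5  5  5  6  7  8  9
  i=10: 1  2  3  4  5  5  6  7  8  9  10
  i=11: 1  2  3  4  5  6  7  8  9  10  11

giving w = (4, 1, 10, 9, 2, 11, 8, 5, 3, 7, 6) via Δ²R.

D(w) has 27 cells with 8 SE-corners; essential set:

[(1, 3, 0), (3, 9, 2), (4, 3, 1), (4, 8, 2), (6, 8, 3), (7, 7, 3), (8, 3, 2), (10, 6, 5)]


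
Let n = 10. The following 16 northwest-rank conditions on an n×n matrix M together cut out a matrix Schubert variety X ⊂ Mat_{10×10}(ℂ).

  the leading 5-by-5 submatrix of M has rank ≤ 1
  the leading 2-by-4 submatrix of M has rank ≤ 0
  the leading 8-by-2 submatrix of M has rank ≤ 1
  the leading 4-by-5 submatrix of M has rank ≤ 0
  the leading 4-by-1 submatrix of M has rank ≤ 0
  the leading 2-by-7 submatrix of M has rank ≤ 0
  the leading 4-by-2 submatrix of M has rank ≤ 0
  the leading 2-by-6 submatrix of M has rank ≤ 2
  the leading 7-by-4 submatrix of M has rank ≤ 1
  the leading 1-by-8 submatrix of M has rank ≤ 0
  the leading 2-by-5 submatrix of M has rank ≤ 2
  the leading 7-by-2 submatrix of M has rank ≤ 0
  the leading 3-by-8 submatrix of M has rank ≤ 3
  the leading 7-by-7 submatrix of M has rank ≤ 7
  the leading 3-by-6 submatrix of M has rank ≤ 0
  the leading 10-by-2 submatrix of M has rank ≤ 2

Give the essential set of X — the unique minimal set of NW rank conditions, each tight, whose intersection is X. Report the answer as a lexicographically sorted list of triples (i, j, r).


Reconstructing r_w from the 16 given conditions:

  i=1: 0 0 0 0 0 0 0 0 1 1
  i=2: 0 0 0 0 0 0 0 1 2 2
  i=3: 0 0 0 0 0 0 1 2 3 3
  i=4: 0 0 0 0 0 1 2 3 4 4
  i=5: 0 0 1 1 1 2 3 4 5 5
  i=6: 0 0 1 1 2 3 4 5 6 6
  i=7: 0 0 1 1 2 3 4 5 6 7
  i=8: 1 1 2 2 3 4 5 6 7 8
  i=9: 1 2 3 3 4 5 6 7 8 9
  i=10: 1 2 3 4 5 6 7 8 9 10

so w = (9, 8, 7, 6, 3, 5, 10, 1, 2, 4).

6 SE-corners of the 34-cell Rothe diagram give Ess(w):

[(1, 8, 0), (2, 7, 0), (3, 6, 0), (4, 5, 0), (7, 2, 0), (7, 4, 1)]


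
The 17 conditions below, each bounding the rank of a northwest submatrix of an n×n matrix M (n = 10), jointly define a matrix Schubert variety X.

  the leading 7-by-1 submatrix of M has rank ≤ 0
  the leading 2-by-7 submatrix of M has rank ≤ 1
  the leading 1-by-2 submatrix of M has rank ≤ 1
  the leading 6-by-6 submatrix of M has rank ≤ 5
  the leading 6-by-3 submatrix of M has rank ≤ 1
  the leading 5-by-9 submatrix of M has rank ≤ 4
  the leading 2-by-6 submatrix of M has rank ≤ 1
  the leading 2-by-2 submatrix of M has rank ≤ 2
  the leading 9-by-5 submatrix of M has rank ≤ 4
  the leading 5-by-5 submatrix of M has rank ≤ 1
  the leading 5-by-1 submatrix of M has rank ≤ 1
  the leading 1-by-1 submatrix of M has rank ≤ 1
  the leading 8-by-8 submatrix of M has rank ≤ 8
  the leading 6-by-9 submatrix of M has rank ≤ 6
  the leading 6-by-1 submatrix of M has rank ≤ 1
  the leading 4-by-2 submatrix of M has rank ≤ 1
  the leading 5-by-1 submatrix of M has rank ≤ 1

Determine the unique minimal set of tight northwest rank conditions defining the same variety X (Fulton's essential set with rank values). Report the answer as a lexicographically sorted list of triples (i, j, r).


The tightest implied rank at each (i,j), from the 17 conditions:

  R[1]: 0 1 1 1 1 1 1 1 1 1
  R[2]: 0 1 1 1 1 1 1 2 2 2
  R[3]: 0 1 1 1 1 2 2 3 3 3
  R[4]: 0 1 1 1 1 2 3 4 4 4
  R[5]: 0 1 1 1 1 2 3 4 4 5
  R[6]: 0 1 1 2 2 3 4 5 5 6
  R[7]: 0 1 2 3 3 4 5 6 6 7
  R[8]: 1 2 3 4 4 5 6 7 7 8
  R[9]: 1 2 3 4 4 5 6 7 8 9
  R[10]: 1 2 3 4 5 6 7 8 9 10

so w = (2, 8, 6, 7, 10, 4, 3, 1, 9, 5).

Fulton essential set (6 of the 24 Rothe cells):

[(2, 7, 1), (5, 5, 1), (5, 9, 4), (6, 3, 1), (7, 1, 0), (9, 5, 4)]


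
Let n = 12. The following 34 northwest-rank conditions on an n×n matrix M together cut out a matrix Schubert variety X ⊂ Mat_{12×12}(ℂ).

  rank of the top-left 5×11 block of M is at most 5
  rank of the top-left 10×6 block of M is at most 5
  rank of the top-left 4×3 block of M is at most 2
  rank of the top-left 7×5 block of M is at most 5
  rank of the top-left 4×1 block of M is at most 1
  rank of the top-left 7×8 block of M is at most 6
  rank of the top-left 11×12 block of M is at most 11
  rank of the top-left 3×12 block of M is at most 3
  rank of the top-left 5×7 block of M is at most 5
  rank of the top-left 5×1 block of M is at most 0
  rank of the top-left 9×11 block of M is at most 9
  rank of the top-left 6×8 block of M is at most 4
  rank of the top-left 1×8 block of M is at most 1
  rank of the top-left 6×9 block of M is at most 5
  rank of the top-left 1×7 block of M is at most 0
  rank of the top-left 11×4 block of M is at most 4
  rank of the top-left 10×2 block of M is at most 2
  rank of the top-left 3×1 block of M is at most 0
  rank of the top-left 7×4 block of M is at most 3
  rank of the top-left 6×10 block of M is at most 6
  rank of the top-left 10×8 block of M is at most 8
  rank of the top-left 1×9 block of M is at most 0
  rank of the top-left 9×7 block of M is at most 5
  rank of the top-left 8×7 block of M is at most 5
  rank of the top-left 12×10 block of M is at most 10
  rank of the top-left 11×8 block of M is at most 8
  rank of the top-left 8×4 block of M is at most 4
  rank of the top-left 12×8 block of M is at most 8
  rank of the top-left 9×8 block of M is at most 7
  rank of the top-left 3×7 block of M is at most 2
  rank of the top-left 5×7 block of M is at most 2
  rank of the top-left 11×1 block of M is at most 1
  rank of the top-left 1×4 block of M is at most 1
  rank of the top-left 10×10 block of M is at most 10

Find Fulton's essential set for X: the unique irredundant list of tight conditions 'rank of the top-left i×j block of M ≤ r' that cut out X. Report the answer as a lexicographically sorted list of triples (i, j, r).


Computing R[i][j] = min implied NW-rank bound (n=12, 34 conditions):

  0  0  0  0  0  0  0  0  0  1  1  1
  0  1  1  1  1  1  1  1  1  2  2  2
  0  1  2  2  2  2  2  2  2  3  3  3
  0  1  2  2  2  2  2  3  3  4  4  4
  0  1  2  2  2  2  2  3  4  5  5  5
  1  2  3  3  3  3  3  4  5  6  6  6
  1  2  3  3  4  4  4  5  6  7  7  7
  1  2  3  4  5  5  5  6  7  8  8  8
  1  2  3  4  5  5  5  6  7  8  9  9
  1  2  3  4  5  5  6  7  8  9  10  10
  1  2  3  4  5  6  7  8  9  10  11  11
  1  2  3  4  5  6  7  8  9  10  11  12

reading off 1-entries of Δ²R: w = (10, 2, 3, 8, 9, 1, 5, 4, 11, 7, 6, 12).

Fulton essential set (6 of the 25 Rothe cells):

[(1, 9, 0), (5, 1, 0), (5, 7, 2), (7, 4, 3), (9, 7, 5), (10, 6, 5)]


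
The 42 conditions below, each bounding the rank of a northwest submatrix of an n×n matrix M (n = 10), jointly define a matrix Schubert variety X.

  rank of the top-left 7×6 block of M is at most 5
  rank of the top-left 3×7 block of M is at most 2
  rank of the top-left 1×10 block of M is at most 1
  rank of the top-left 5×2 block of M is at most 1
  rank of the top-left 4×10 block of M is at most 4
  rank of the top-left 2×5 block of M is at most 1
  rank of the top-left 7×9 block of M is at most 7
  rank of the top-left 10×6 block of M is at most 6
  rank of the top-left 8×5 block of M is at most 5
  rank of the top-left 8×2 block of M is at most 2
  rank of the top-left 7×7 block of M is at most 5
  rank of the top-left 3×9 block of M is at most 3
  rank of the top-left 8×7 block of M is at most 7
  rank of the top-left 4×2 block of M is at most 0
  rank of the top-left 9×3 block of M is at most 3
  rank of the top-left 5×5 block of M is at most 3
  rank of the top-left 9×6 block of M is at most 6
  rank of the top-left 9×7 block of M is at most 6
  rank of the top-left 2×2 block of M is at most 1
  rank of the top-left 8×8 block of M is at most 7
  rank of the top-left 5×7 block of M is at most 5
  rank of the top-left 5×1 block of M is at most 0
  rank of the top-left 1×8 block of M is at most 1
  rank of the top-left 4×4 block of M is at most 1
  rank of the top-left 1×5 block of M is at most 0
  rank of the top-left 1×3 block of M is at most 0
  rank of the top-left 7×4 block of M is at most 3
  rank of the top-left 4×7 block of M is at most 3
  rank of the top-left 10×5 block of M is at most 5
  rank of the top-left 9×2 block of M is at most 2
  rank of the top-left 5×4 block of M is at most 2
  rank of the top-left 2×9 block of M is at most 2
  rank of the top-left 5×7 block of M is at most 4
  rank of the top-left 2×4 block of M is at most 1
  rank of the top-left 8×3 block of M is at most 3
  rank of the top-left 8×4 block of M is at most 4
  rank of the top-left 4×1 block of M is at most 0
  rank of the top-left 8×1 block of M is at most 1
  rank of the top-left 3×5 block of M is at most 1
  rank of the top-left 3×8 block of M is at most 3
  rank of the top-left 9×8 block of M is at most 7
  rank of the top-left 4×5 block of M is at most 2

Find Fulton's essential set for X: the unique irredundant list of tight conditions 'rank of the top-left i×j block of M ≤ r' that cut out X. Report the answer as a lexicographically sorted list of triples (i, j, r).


Recovering R(i,j) via the rank-extension bound from the 42 conditions:

  R[1]: 0 | 0 | 0 | 0 | 0 | 1 | 1 | 1 | 1 | 1
  R[2]: 0 | 0 | 1 | 1 | 1 | 2 | 2 | 2 | 2 | 2
  R[3]: 0 | 0 | 1 | 1 | 1 | 2 | 2 | 3 | 3 | 3
  R[4]: 0 | 0 | 1 | 1 | 2 | 3 | 3 | 4 | 4 | 4
  R[5]: 0 | 1 | 2 | 2 | 3 | 4 | 4 | 5 | 5 | 5
  R[6]: 1 | 2 | 3 | 3 | 4 | 5 | 5 | 6 | 6 | 6
  R[7]: 1 | 2 | 3 | 3 | 4 | 5 | 5 | 6 | 7 | 7
  R[8]: 1 | 2 | 3 | 4 | 5 | 6 | 6 | 7 | 8 | 8
  R[9]: 1 | 2 | 3 | 4 | 5 | 6 | 6 | 7 | 8 | 9
  R[10]: 1 | 2 | 3 | 4 | 5 | 6 | 7 | 8 | 9 | 10

the unique w with this rank table is (6, 3, 8, 5, 2, 1, 9, 4, 10, 7).

ℓ(w)=19; the 9 essential cells (i,j,r):

[(1, 5, 0), (3, 5, 1), (3, 7, 2), (4, 2, 0), (4, 4, 1), (5, 1, 0), (7, 4, 3), (7, 7, 5), (9, 7, 6)]


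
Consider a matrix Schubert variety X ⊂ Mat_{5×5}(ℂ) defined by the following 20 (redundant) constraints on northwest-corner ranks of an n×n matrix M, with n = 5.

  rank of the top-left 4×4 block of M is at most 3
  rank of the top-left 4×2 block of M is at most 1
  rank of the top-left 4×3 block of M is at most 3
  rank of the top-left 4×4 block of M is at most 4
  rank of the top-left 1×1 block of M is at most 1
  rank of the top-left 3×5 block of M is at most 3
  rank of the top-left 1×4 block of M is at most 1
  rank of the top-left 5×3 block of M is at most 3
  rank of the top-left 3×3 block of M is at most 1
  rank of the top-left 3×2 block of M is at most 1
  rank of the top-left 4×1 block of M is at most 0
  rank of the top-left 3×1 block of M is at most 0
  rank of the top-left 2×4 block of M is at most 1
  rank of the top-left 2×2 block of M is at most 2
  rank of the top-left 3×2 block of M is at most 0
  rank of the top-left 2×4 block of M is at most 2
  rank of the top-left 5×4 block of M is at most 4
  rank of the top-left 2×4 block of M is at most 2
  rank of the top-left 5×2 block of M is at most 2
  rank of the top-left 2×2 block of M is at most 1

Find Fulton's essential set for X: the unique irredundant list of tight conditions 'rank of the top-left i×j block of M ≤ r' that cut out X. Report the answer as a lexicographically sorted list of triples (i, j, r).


Propagating the 20 rank bounds to every northwest block:

  R[1]: 0 0 1 1 1
  R[2]: 0 0 1 1 2
  R[3]: 0 0 1 2 3
  R[4]: 0 1 2 3 4
  R[5]: 1 2 3 4 5

second differences of R give the permutation w = (3, 5, 4, 2, 1).

ℓ(w)=8; the 3 essential cells (i,j,r):

[(2, 4, 1), (3, 2, 0), (4, 1, 0)]


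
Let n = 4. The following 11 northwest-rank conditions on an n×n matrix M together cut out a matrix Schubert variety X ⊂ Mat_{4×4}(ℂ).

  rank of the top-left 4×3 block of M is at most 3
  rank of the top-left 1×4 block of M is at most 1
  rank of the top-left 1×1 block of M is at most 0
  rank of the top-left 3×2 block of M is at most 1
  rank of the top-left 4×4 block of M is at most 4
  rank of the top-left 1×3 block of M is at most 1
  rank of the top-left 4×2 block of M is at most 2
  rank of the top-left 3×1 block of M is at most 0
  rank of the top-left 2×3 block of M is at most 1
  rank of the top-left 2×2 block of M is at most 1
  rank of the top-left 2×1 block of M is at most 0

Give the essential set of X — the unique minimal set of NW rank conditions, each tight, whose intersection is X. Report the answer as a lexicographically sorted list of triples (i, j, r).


The tightest implied rank at each (i,j), from the 11 conditions:

  R[1]: 0 1 1 1
  R[2]: 0 1 1 2
  R[3]: 0 1 2 3
  R[4]: 1 2 3 4

hence w(1..4) = (2, 4, 3, 1).

|D(w)|=4, |Ess(w)|=2:

[(2, 3, 1), (3, 1, 0)]


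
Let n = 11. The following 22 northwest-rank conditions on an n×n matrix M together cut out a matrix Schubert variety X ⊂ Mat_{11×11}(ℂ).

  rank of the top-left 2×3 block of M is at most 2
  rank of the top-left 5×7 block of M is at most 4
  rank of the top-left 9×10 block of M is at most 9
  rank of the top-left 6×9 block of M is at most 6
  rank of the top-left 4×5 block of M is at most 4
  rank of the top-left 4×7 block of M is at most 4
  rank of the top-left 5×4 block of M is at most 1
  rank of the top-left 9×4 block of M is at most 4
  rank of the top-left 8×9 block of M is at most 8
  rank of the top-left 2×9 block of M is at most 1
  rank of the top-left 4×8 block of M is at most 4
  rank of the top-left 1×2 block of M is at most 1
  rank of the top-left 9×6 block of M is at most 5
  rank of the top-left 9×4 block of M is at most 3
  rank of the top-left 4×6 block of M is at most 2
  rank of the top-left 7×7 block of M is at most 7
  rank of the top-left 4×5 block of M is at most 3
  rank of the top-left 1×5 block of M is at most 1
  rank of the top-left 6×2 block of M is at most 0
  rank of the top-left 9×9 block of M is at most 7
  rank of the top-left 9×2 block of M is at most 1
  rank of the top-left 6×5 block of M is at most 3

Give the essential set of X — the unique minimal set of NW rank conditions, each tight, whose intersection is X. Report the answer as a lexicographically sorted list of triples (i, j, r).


Rank table r_w(11×11) implied by the 22 constraints:

  R[1]: 0 0 1 1 1 1 1 1 1 1 1
  R[2]: 0 0 1 1 1 1 1 1 1 2 2
  R[3]: 0 0 1 1 2 2 2 2 2 3 3
  R[4]: 0 0 1 1 2 2 3 3 3 4 4
  R[5]: 0 0 1 1 2 3 4 4 4 5 5
  R[6]: 0 0 1 2 3 4 5 5 5 6 6
  R[7]: 1 1 2 3 4 5 6 6 6 7 7
  R[8]: 1 1 2 3 4 5 6 7 7 8 8
  R[9]: 1 1 2 3 4 5 6 7 7 8 9
  R[10]: 1 2 3 4 5 6 7 8 8 9 10
  R[11]: 1 2 3 4 5 6 7 8 9 10 11

second differences of R give the permutation w = (3, 10, 5, 7, 6, 4, 1, 8, 11, 2, 9).

6 SE-corners of the 25-cell Rothe diagram give Ess(w):

[(2, 9, 1), (4, 6, 2), (5, 4, 1), (6, 2, 0), (9, 2, 1), (9, 9, 7)]


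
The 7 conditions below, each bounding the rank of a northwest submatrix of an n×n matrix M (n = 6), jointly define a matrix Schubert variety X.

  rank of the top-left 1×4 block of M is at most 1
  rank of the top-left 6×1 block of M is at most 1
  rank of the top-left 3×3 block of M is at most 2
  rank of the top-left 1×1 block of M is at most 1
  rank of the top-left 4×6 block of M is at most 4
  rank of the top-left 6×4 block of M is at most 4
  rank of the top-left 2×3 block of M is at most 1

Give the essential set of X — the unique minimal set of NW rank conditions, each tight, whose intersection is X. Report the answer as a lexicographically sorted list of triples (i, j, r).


The tightest implied rank at each (i,j), from the 7 conditions:

  row 1: 1, 1, 1, 1, 1, 1
  row 2: 1, 1, 1, 2, 2, 2
  row 3: 1, 2, 2, 3, 3, 3
  row 4: 1, 2, 3, 4, 4, 4
  row 5: 1, 2, 3, 4, 5, 5
  row 6: 1, 2, 3, 4, 5, 6

hence w(1..6) = (1, 4, 2, 3, 5, 6).

1 SE-corner of the 2-cell Rothe diagram gives Ess(w):

[(2, 3, 1)]


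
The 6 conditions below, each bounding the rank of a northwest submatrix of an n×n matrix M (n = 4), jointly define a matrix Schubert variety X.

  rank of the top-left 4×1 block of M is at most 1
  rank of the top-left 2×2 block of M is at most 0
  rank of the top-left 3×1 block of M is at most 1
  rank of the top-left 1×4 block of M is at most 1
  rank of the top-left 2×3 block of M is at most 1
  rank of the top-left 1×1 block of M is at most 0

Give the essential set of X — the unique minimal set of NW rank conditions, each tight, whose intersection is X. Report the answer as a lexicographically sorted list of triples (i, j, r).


Propagating the 6 rank bounds to every northwest block:

  row 1: 0 | 0 | 1 | 1
  row 2: 0 | 0 | 1 | 2
  row 3: 1 | 1 | 2 | 3
  row 4: 1 | 2 | 3 | 4

giving w = (3, 4, 1, 2) via Δ²R.

|D(w)|=4, |Ess(w)|=1:

[(2, 2, 0)]


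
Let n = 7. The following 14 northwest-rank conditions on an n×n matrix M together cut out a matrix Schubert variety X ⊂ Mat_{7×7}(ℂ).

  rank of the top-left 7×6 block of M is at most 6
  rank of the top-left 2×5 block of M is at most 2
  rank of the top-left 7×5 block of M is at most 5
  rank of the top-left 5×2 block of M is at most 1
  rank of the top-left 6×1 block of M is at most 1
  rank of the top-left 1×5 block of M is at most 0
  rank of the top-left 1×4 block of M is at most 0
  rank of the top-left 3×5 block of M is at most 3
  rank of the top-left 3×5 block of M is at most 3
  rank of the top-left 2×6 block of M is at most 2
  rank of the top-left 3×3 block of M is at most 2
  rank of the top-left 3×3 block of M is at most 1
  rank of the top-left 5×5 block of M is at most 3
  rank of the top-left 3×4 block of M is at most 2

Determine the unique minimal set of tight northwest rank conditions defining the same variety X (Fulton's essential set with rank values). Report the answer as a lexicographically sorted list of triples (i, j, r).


Reconstructing r_w from the 14 given conditions:

  row 1: 0 0 0 0 0 1 1
  row 2: 1 1 1 1 1 2 2
  row 3: 1 1 1 2 2 3 3
  row 4: 1 1 2 3 3 4 4
  row 5: 1 1 2 3 3 4 5
  row 6: 1 2 3 4 4 5 6
  row 7: 1 2 3 4 5 6 7

second differences of R give the permutation w = (6, 1, 4, 3, 7, 2, 5).

Rothe diagram D(w) (10 cells), 4 SE-corners (essential conditions):

[(1, 5, 0), (3, 3, 1), (5, 2, 1), (5, 5, 3)]


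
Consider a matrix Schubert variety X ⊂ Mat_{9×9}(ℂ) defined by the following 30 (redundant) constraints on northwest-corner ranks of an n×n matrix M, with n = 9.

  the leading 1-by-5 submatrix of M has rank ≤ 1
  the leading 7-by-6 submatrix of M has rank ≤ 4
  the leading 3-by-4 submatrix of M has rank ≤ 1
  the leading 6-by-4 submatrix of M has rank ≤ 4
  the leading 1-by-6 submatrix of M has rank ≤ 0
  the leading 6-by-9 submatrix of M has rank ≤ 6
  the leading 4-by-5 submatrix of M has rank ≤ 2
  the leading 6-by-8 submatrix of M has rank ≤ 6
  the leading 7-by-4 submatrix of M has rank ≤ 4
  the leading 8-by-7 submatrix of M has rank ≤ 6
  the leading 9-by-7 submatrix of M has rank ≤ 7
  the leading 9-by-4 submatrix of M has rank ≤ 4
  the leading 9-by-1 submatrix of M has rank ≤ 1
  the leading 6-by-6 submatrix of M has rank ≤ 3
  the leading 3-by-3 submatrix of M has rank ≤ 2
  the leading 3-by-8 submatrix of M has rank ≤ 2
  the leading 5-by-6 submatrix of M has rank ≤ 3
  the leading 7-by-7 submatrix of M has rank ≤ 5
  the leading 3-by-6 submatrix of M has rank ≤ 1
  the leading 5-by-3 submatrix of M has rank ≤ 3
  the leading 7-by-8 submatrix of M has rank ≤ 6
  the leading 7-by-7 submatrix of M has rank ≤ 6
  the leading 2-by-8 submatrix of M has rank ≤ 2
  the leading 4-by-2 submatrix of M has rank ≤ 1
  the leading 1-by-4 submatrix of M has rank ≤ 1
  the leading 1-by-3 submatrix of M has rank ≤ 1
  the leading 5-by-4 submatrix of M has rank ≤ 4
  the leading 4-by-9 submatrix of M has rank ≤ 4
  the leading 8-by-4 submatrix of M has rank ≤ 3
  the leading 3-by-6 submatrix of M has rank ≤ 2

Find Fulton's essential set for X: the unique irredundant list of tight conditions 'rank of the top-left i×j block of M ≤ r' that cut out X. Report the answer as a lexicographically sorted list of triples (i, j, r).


Recovering R(i,j) via the rank-extension bound from the 30 conditions:

  0 0 0 0 0 0 1 1 1
  1 1 1 1 1 1 2 2 2
  1 1 1 1 1 1 2 2 3
  1 1 2 2 2 2 3 3 4
  1 2 3 3 3 3 4 4 5
  1 2 3 3 3 3 4 5 6
  1 2 3 3 4 4 5 6 7
  1 2 3 3 4 5 6 7 8
  1 2 3 4 5 6 7 8 9

hence w(1..9) = (7, 1, 9, 3, 2, 8, 5, 6, 4).

ℓ(w)=18; the 6 essential cells (i,j,r):

[(1, 6, 0), (3, 6, 1), (3, 8, 2), (4, 2, 1), (6, 6, 3), (8, 4, 3)]
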